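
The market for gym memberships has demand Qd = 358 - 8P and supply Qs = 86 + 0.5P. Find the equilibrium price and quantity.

P* = 32, Q* = 102

Set Qd = Qs: 358 - 8P = 86 + 0.5P.
272 = 8.5P, so P* = 32.
Q* = 358 − 8(32) = 102.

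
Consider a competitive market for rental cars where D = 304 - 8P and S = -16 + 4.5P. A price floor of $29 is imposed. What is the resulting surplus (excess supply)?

Surplus = 42.5

Equilibrium price would be P* = 25.6, so the floor at 29 binds.
At P = 29: D = 72, S = 114.5.
Surplus = 114.5 − 72 = 42.5.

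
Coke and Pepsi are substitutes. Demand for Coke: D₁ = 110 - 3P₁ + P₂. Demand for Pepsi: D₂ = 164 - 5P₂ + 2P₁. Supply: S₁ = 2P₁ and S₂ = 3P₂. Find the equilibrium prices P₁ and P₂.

Market 1: 110 - 3P₁ + P₂ = 2P₁ → 5P₁ - P₂ = 110.
Market 2: 8P₂ - 2P₁ = 164.
Eliminating P₂: 8×(1) + 1×(2) gives 38P₁ = 1044, so P₁ = 522/19.
Back-substitute into (2): P₂ = (164 + 2×522/19) / 8 = 520/19.

P₁ = 522/19, P₂ = 520/19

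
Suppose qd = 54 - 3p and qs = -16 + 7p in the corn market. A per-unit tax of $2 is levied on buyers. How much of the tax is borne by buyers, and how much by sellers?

Pre-tax equilibrium: p* = 7, q* = 33.
Tax on buyers shifts demand to qd = 54 − 3(p + 2) = 48 - 3p.
48 - 3p = -16 + 7p gives seller price ps = 6.4; buyers pay pb = 6.4 + 2 = 8.4.
New quantity: q = 54 − 3(8.4) = 28.8.
Buyer burden = 8.4 − 7 = 1.4; seller burden = 7 − 6.4 = 0.6.

Buyers bear $1.4, sellers bear $0.6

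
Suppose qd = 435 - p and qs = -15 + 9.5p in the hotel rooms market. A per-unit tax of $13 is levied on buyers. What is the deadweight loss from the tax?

Pre-tax equilibrium: p* = 300/7, q* = 2745/7.
Tax on buyers shifts demand to qd = 435 − 1(p + 13) = 422 - p.
422 - p = -15 + 9.5p gives seller price ps = 874/21; buyers pay pb = 874/21 + 13 = 1147/21.
New quantity: q = 435 − 1(1147/21) = 7988/21.
DWL = ½ × 13 × (2745/7 − 7988/21) = 3211/42.

Deadweight loss = 3211/42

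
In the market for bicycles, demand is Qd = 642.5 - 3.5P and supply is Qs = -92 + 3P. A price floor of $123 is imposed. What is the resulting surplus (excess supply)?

Surplus = 65

Equilibrium price would be P* = 113, so the floor at 123 binds.
At P = 123: Qd = 212, Qs = 277.
Surplus = 277 − 212 = 65.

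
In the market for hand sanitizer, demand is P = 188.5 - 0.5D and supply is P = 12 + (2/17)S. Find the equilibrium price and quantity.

Set the two price expressions equal: 188.5 - 0.5Q = 12 + (2/17)Q.
176.5 = (21/34)Q, so Q* = 6001/21.
P* = 188.5 − (0.5)(6001/21) = 958/21.

P* = 958/21, Q* = 6001/21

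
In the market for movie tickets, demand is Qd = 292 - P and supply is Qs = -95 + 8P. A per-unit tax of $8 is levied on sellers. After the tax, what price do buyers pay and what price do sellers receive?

Buyers pay 451/9, sellers receive 379/9

Pre-tax equilibrium: P* = 43, Q* = 249.
Tax on sellers shifts supply to Qs = -95 + 8(P − 8) = -159 + 8P.
292 - P = -159 + 8P gives buyer price Pb = 451/9; sellers receive Ps = 451/9 − 8 = 379/9.
New quantity: Q = 292 − 1(451/9) = 2177/9.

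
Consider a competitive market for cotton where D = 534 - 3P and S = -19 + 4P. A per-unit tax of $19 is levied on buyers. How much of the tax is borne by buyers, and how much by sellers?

Pre-tax equilibrium: P* = 79, Q* = 297.
Tax on buyers shifts demand to D = 534 − 3(P + 19) = 477 - 3P.
477 - 3P = -19 + 4P gives seller price Ps = 496/7; buyers pay Pb = 496/7 + 19 = 629/7.
New quantity: Q = 534 − 3(629/7) = 1851/7.
Buyer burden = 629/7 − 79 = 76/7; seller burden = 79 − 496/7 = 57/7.

Buyers bear 76/7, sellers bear 57/7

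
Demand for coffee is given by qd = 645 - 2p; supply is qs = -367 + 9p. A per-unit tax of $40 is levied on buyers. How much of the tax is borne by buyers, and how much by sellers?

Pre-tax equilibrium: p* = 92, q* = 461.
Tax on buyers shifts demand to qd = 645 − 2(p + 40) = 565 - 2p.
565 - 2p = -367 + 9p gives seller price ps = 932/11; buyers pay pb = 932/11 + 40 = 1372/11.
New quantity: q = 645 − 2(1372/11) = 4351/11.
Buyer burden = 1372/11 − 92 = 360/11; seller burden = 92 − 932/11 = 80/11.

Buyers bear 360/11, sellers bear 80/11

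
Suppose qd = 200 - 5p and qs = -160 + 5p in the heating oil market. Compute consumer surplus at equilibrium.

Equilibrium: 200 - 5p = -160 + 5p gives p* = 36, q* = 20.
Demand choke price (qd = 0): p = 40.
CS = ½(40 − 36)(20) = 40.

Consumer surplus = 40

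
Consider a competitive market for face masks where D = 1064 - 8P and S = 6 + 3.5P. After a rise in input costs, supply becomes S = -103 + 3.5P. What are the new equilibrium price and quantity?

P' = 2334/23, Q' = 5800/23

Original equilibrium: P* = 92, Q* = 328.
New equilibrium: 1064 - 8P = -103 + 3.5P, so 1167 = 11.5P and P' = 2334/23; Q' = 1064 − 8(2334/23) = 5800/23.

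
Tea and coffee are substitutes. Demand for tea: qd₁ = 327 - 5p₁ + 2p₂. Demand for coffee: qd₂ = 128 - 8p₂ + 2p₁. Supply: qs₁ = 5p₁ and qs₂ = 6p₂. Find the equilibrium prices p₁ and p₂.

Market 1: 327 - 5p₁ + 2p₂ = 5p₁ → 10p₁ - 2p₂ = 327.
Market 2: 14p₂ - 2p₁ = 128.
Eliminating p₂: 14×(1) + 2×(2) gives 136p₁ = 4834, so p₁ = 2417/68.
Back-substitute into (2): p₂ = (128 + 2×2417/68) / 14 = 967/68.

p₁ = 2417/68, p₂ = 967/68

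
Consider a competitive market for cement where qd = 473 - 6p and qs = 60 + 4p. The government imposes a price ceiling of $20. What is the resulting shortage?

Equilibrium price would be p* = 41.3, so the ceiling at 20 binds.
At p = 20: qd = 473 − 6(20) = 353, qs = 60 + 4(20) = 140.
Shortage = 353 − 140 = 213.

Shortage = 213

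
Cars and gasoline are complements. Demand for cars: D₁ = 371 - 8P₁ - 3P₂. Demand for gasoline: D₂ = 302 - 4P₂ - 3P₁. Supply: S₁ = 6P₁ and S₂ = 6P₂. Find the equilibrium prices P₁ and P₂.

P₁ = 2804/131, P₂ = 3115/131

Market 1: 371 - 8P₁ - 3P₂ = 6P₁ → 14P₁ + 3P₂ = 371.
Market 2: 10P₂ + 3P₁ = 302.
Eliminating P₂: 10×(1) − 3×(2) gives 131P₁ = 2804, so P₁ = 2804/131.
Back-substitute into (2): P₂ = (302 − 3×2804/131) / 10 = 3115/131.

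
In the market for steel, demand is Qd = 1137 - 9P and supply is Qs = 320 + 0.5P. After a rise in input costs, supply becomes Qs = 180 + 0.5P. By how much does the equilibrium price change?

ΔP = 280/19

Original equilibrium: P* = 86, Q* = 363.
New equilibrium: 1137 - 9P = 180 + 0.5P, so 957 = 9.5P and P' = 1914/19; Q' = 1137 − 9(1914/19) = 4377/19.
Change in price: 1914/19 − 86 = 280/19.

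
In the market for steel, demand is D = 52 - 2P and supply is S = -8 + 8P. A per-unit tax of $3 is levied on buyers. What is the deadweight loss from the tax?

Deadweight loss = 7.2

Pre-tax equilibrium: P* = 6, Q* = 40.
Tax on buyers shifts demand to D = 52 − 2(P + 3) = 46 - 2P.
46 - 2P = -8 + 8P gives seller price Ps = 5.4; buyers pay Pb = 5.4 + 3 = 8.4.
New quantity: Q = 52 − 2(8.4) = 35.2.
DWL = ½ × 3 × (40 − 35.2) = 7.2.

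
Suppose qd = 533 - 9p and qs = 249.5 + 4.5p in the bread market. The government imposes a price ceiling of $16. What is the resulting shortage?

Shortage = 67.5

Equilibrium price would be p* = 21, so the ceiling at 16 binds.
At p = 16: qd = 533 − 9(16) = 389, qs = 249.5 + 4.5(16) = 321.5.
Shortage = 389 − 321.5 = 67.5.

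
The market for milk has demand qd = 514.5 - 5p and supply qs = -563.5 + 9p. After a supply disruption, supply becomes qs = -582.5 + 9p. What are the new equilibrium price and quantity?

Original equilibrium: p* = 77, q* = 129.5.
New equilibrium: 514.5 - 5p = -582.5 + 9p, so 1097 = 14p and p' = 1097/14; q' = 514.5 − 5(1097/14) = 859/7.

p' = 1097/14, q' = 859/7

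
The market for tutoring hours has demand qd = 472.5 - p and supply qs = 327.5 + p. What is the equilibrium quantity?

q* = 400

Set qd = qs: 472.5 - p = 327.5 + p.
145 = 2p, so p* = 72.5.
q* = 472.5 − 1(72.5) = 400.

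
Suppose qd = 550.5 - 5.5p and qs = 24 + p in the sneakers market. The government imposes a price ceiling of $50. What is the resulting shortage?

Equilibrium price would be p* = 81, so the ceiling at 50 binds.
At p = 50: qd = 550.5 − 5.5(50) = 275.5, qs = 24 + 1(50) = 74.
Shortage = 275.5 − 74 = 201.5.

Shortage = 201.5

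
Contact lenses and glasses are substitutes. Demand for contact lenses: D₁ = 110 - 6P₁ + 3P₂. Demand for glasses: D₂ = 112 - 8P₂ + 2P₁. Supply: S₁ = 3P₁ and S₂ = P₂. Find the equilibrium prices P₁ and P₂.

Market 1: 110 - 6P₁ + 3P₂ = 3P₁ → 9P₁ - 3P₂ = 110.
Market 2: 9P₂ - 2P₁ = 112.
Eliminating P₂: 9×(1) + 3×(2) gives 75P₁ = 1326, so P₁ = 17.68.
Back-substitute into (2): P₂ = (112 + 2×17.68) / 9 = 1228/75.

P₁ = 17.68, P₂ = 1228/75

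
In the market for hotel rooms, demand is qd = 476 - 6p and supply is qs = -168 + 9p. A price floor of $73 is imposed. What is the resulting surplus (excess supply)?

Surplus = 451

Equilibrium price would be p* = 644/15, so the floor at 73 binds.
At p = 73: qd = 38, qs = 489.
Surplus = 489 − 38 = 451.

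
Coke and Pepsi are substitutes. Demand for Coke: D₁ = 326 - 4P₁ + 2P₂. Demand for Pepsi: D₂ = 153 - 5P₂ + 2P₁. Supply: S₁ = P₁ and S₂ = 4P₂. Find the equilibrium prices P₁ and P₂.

P₁ = 3240/41, P₂ = 1417/41

Market 1: 326 - 4P₁ + 2P₂ = P₁ → 5P₁ - 2P₂ = 326.
Market 2: 9P₂ - 2P₁ = 153.
Eliminating P₂: 9×(1) + 2×(2) gives 41P₁ = 3240, so P₁ = 3240/41.
Back-substitute into (2): P₂ = (153 + 2×3240/41) / 9 = 1417/41.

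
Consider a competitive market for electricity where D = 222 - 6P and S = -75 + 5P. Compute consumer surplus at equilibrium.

Equilibrium: 222 - 6P = -75 + 5P gives P* = 27, Q* = 60.
Demand choke price (D = 0): P = 37.
CS = ½(37 − 27)(60) = 300.

Consumer surplus = 300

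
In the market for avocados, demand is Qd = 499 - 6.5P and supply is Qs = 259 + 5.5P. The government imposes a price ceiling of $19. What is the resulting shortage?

Shortage = 12

Equilibrium price would be P* = 20, so the ceiling at 19 binds.
At P = 19: Qd = 499 − 6.5(19) = 375.5, Qs = 259 + 5.5(19) = 363.5.
Shortage = 375.5 − 363.5 = 12.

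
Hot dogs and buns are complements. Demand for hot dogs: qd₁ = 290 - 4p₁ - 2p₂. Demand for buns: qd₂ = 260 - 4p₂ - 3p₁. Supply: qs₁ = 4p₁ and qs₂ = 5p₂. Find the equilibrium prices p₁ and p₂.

p₁ = 95/3, p₂ = 55/3

Market 1: 290 - 4p₁ - 2p₂ = 4p₁ → 8p₁ + 2p₂ = 290.
Market 2: 9p₂ + 3p₁ = 260.
Eliminating p₂: 9×(1) − 2×(2) gives 66p₁ = 2090, so p₁ = 95/3.
Back-substitute into (2): p₂ = (260 − 3×95/3) / 9 = 55/3.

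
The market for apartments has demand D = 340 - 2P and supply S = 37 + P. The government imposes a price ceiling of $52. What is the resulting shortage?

Equilibrium price would be P* = 101, so the ceiling at 52 binds.
At P = 52: D = 340 − 2(52) = 236, S = 37 + 1(52) = 89.
Shortage = 236 − 89 = 147.

Shortage = 147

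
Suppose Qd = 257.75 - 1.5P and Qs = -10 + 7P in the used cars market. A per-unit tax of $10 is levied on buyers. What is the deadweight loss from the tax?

Deadweight loss = 1050/17

Pre-tax equilibrium: P* = 31.5, Q* = 210.5.
Tax on buyers shifts demand to Qd = 257.75 − 1.5(P + 10) = 242.75 - 1.5P.
242.75 - 1.5P = -10 + 7P gives seller price Ps = 1011/34; buyers pay Pb = 1011/34 + 10 = 1351/34.
New quantity: Q = 257.75 − 1.5(1351/34) = 6737/34.
DWL = ½ × 10 × (210.5 − 6737/34) = 1050/17.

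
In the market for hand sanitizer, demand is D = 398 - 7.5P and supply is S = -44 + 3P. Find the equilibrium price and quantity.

Set D = S: 398 - 7.5P = -44 + 3P.
442 = 10.5P, so P* = 884/21.
Q* = 398 − 7.5(884/21) = 576/7.

P* = 884/21, Q* = 576/7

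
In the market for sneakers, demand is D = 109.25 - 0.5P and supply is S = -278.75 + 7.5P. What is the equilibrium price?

P* = 48.5

Set D = S: 109.25 - 0.5P = -278.75 + 7.5P.
388 = 8P, so P* = 48.5.
Q* = 109.25 − 0.5(48.5) = 85.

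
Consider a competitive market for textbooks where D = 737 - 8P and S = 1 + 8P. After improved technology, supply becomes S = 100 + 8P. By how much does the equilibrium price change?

ΔP = -6.1875

Original equilibrium: P* = 46, Q* = 369.
New equilibrium: 737 - 8P = 100 + 8P, so 637 = 16P and P' = 39.8125; Q' = 737 − 8(39.8125) = 418.5.
Change in price: 39.8125 − 46 = -6.1875.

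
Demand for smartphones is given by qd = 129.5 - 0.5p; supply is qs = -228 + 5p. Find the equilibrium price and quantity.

Set qd = qs: 129.5 - 0.5p = -228 + 5p.
357.5 = 5.5p, so p* = 65.
q* = 129.5 − 0.5(65) = 97.

p* = 65, q* = 97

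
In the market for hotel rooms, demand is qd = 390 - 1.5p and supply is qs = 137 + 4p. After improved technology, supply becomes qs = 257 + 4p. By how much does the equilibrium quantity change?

Original equilibrium: p* = 46, q* = 321.
New equilibrium: 390 - 1.5p = 257 + 4p, so 133 = 5.5p and p' = 266/11; q' = 390 − 1.5(266/11) = 3891/11.
Change in quantity: 3891/11 − 321 = 360/11.

Δq = 360/11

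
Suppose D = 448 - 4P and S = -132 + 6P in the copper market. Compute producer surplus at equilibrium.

Equilibrium: 448 - 4P = -132 + 6P gives P* = 58, Q* = 216.
Supply starts at P = 22 (where S = 0).
PS = ½(58 − 22)(216) = 3888.

Producer surplus = 3888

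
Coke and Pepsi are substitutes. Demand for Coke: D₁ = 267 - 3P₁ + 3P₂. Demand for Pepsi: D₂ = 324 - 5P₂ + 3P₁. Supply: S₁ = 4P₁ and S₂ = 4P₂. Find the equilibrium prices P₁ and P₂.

P₁ = 62.5, P₂ = 341/6

Market 1: 267 - 3P₁ + 3P₂ = 4P₁ → 7P₁ - 3P₂ = 267.
Market 2: 9P₂ - 3P₁ = 324.
Eliminating P₂: 9×(1) + 3×(2) gives 54P₁ = 3375, so P₁ = 62.5.
Back-substitute into (2): P₂ = (324 + 3×62.5) / 9 = 341/6.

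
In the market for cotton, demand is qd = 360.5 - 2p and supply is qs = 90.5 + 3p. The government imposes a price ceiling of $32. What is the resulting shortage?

Equilibrium price would be p* = 54, so the ceiling at 32 binds.
At p = 32: qd = 360.5 − 2(32) = 296.5, qs = 90.5 + 3(32) = 186.5.
Shortage = 296.5 − 186.5 = 110.

Shortage = 110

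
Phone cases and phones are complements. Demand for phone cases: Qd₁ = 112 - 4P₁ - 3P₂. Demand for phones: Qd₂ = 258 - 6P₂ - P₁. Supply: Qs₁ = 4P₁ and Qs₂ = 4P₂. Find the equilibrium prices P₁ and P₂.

P₁ = 346/77, P₂ = 1952/77

Market 1: 112 - 4P₁ - 3P₂ = 4P₁ → 8P₁ + 3P₂ = 112.
Market 2: 10P₂ + P₁ = 258.
Eliminating P₂: 10×(1) − 3×(2) gives 77P₁ = 346, so P₁ = 346/77.
Back-substitute into (2): P₂ = (258 − 1×346/77) / 10 = 1952/77.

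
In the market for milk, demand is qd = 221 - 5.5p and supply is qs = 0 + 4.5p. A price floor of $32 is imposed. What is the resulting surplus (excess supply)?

Surplus = 99

Equilibrium price would be p* = 22.1, so the floor at 32 binds.
At p = 32: qd = 45, qs = 144.
Surplus = 144 − 45 = 99.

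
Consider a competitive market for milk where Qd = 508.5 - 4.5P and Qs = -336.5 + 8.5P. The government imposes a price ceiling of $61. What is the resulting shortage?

Equilibrium price would be P* = 65, so the ceiling at 61 binds.
At P = 61: Qd = 508.5 − 4.5(61) = 234, Qs = -336.5 + 8.5(61) = 182.
Shortage = 234 − 182 = 52.

Shortage = 52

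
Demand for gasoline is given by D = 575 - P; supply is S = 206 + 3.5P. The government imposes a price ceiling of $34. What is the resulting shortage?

Equilibrium price would be P* = 82, so the ceiling at 34 binds.
At P = 34: D = 575 − 1(34) = 541, S = 206 + 3.5(34) = 325.
Shortage = 541 − 325 = 216.

Shortage = 216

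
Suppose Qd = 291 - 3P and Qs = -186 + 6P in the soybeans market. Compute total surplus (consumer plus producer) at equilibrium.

Equilibrium: 291 - 3P = -186 + 6P gives P* = 53, Q* = 132.
Demand choke price: P = 97; supply starts at P = 31.
CS = ½(97 − 53)(132) = 2904; PS = ½(53 − 31)(132) = 1452.

Total surplus = 4356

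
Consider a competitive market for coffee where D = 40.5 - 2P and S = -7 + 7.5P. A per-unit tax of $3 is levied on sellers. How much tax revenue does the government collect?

Tax revenue = 2937/38

Pre-tax equilibrium: P* = 5, Q* = 30.5.
Tax on sellers shifts supply to S = -7 + 7.5(P − 3) = -29.5 + 7.5P.
40.5 - 2P = -29.5 + 7.5P gives buyer price Pb = 140/19; sellers receive Ps = 140/19 − 3 = 83/19.
New quantity: Q = 40.5 − 2(140/19) = 979/38.
Revenue = 3 × 979/38 = 2937/38.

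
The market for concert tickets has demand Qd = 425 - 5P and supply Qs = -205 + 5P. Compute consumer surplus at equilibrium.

Consumer surplus = 1210

Equilibrium: 425 - 5P = -205 + 5P gives P* = 63, Q* = 110.
Demand choke price (Qd = 0): P = 85.
CS = ½(85 − 63)(110) = 1210.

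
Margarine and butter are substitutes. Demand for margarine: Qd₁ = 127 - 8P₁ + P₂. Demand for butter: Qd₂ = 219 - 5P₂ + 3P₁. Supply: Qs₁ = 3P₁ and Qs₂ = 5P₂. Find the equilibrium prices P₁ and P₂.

Market 1: 127 - 8P₁ + P₂ = 3P₁ → 11P₁ - P₂ = 127.
Market 2: 10P₂ - 3P₁ = 219.
Eliminating P₂: 10×(1) + 1×(2) gives 107P₁ = 1489, so P₁ = 1489/107.
Back-substitute into (2): P₂ = (219 + 3×1489/107) / 10 = 2790/107.

P₁ = 1489/107, P₂ = 2790/107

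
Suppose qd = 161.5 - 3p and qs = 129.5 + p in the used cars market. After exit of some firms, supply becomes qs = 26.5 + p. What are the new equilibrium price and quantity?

p' = 33.75, q' = 60.25

Original equilibrium: p* = 8, q* = 137.5.
New equilibrium: 161.5 - 3p = 26.5 + p, so 135 = 4p and p' = 33.75; q' = 161.5 − 3(33.75) = 60.25.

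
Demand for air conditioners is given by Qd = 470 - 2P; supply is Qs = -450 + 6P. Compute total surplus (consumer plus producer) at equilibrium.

Total surplus = 19200

Equilibrium: 470 - 2P = -450 + 6P gives P* = 115, Q* = 240.
Demand choke price: P = 235; supply starts at P = 75.
CS = ½(235 − 115)(240) = 14400; PS = ½(115 − 75)(240) = 4800.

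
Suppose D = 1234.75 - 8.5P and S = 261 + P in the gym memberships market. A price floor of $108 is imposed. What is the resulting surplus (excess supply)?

Equilibrium price would be P* = 102.5, so the floor at 108 binds.
At P = 108: D = 316.75, S = 369.
Surplus = 369 − 316.75 = 52.25.

Surplus = 52.25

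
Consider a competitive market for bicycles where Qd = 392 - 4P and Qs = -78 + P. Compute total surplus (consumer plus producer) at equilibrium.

Equilibrium: 392 - 4P = -78 + P gives P* = 94, Q* = 16.
Demand choke price: P = 98; supply starts at P = 78.
CS = ½(98 − 94)(16) = 32; PS = ½(94 − 78)(16) = 128.

Total surplus = 160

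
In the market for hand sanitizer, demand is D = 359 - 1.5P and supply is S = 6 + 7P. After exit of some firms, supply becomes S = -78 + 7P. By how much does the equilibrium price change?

ΔP = 168/17

Original equilibrium: P* = 706/17, Q* = 5044/17.
New equilibrium: 359 - 1.5P = -78 + 7P, so 437 = 8.5P and P' = 874/17; Q' = 359 − 1.5(874/17) = 4792/17.
Change in price: 874/17 − 706/17 = 168/17.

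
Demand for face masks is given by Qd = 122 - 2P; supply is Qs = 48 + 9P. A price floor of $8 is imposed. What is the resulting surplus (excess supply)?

Equilibrium price would be P* = 74/11, so the floor at 8 binds.
At P = 8: Qd = 106, Qs = 120.
Surplus = 120 − 106 = 14.

Surplus = 14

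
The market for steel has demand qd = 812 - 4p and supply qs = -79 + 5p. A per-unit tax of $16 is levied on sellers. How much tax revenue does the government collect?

Pre-tax equilibrium: p* = 99, q* = 416.
Tax on sellers shifts supply to qs = -79 + 5(p − 16) = -159 + 5p.
812 - 4p = -159 + 5p gives buyer price pb = 971/9; sellers receive ps = 971/9 − 16 = 827/9.
New quantity: q = 812 − 4(971/9) = 3424/9.
Revenue = 16 × 3424/9 = 54784/9.

Tax revenue = 54784/9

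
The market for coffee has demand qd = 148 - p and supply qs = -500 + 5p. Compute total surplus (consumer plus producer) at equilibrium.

Equilibrium: 148 - p = -500 + 5p gives p* = 108, q* = 40.
Demand choke price: p = 148; supply starts at p = 100.
CS = ½(148 − 108)(40) = 800; PS = ½(108 − 100)(40) = 160.

Total surplus = 960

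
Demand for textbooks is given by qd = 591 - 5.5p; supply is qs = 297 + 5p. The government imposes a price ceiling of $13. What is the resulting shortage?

Shortage = 157.5

Equilibrium price would be p* = 28, so the ceiling at 13 binds.
At p = 13: qd = 591 − 5.5(13) = 519.5, qs = 297 + 5(13) = 362.
Shortage = 519.5 − 362 = 157.5.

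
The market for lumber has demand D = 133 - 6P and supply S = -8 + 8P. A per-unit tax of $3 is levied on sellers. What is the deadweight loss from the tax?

Deadweight loss = 108/7

Pre-tax equilibrium: P* = 141/14, Q* = 508/7.
Tax on sellers shifts supply to S = -8 + 8(P − 3) = -32 + 8P.
133 - 6P = -32 + 8P gives buyer price Pb = 165/14; sellers receive Ps = 165/14 − 3 = 123/14.
New quantity: Q = 133 − 6(165/14) = 436/7.
DWL = ½ × 3 × (508/7 − 436/7) = 108/7.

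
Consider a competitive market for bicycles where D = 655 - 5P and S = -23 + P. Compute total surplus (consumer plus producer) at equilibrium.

Total surplus = 4860

Equilibrium: 655 - 5P = -23 + P gives P* = 113, Q* = 90.
Demand choke price: P = 131; supply starts at P = 23.
CS = ½(131 − 113)(90) = 810; PS = ½(113 − 23)(90) = 4050.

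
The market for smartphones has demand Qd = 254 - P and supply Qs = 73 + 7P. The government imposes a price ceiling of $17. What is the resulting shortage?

Shortage = 45

Equilibrium price would be P* = 22.625, so the ceiling at 17 binds.
At P = 17: Qd = 254 − 1(17) = 237, Qs = 73 + 7(17) = 192.
Shortage = 237 − 192 = 45.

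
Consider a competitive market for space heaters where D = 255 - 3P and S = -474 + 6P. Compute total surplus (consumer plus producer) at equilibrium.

Total surplus = 36

Equilibrium: 255 - 3P = -474 + 6P gives P* = 81, Q* = 12.
Demand choke price: P = 85; supply starts at P = 79.
CS = ½(85 − 81)(12) = 24; PS = ½(81 − 79)(12) = 12.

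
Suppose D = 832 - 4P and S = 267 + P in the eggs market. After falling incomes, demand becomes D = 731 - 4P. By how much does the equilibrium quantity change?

ΔQ = -20.2

Original equilibrium: P* = 113, Q* = 380.
New equilibrium: 731 - 4P = 267 + P, so 464 = 5P and P' = 92.8; Q' = 731 − 4(92.8) = 359.8.
Change in quantity: 359.8 − 380 = -20.2.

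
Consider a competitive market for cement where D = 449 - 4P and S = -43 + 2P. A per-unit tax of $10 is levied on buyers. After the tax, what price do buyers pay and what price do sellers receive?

Pre-tax equilibrium: P* = 82, Q* = 121.
Tax on buyers shifts demand to D = 449 − 4(P + 10) = 409 - 4P.
409 - 4P = -43 + 2P gives seller price Ps = 226/3; buyers pay Pb = 226/3 + 10 = 256/3.
New quantity: Q = 449 − 4(256/3) = 323/3.

Buyers pay 256/3, sellers receive 226/3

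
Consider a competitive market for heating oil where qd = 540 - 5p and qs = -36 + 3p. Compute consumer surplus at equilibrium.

Consumer surplus = 3240

Equilibrium: 540 - 5p = -36 + 3p gives p* = 72, q* = 180.
Demand choke price (qd = 0): p = 108.
CS = ½(108 − 72)(180) = 3240.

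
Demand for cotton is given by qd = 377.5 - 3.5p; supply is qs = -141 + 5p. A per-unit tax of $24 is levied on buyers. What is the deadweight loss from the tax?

Pre-tax equilibrium: p* = 61, q* = 164.
Tax on buyers shifts demand to qd = 377.5 − 3.5(p + 24) = 293.5 - 3.5p.
293.5 - 3.5p = -141 + 5p gives seller price ps = 869/17; buyers pay pb = 869/17 + 24 = 1277/17.
New quantity: q = 377.5 − 3.5(1277/17) = 1948/17.
DWL = ½ × 24 × (164 − 1948/17) = 10080/17.

Deadweight loss = 10080/17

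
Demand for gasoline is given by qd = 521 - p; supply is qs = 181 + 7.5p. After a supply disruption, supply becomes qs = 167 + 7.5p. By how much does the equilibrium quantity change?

Original equilibrium: p* = 40, q* = 481.
New equilibrium: 521 - p = 167 + 7.5p, so 354 = 8.5p and p' = 708/17; q' = 521 − 1(708/17) = 8149/17.
Change in quantity: 8149/17 − 481 = -28/17.

Δq = -28/17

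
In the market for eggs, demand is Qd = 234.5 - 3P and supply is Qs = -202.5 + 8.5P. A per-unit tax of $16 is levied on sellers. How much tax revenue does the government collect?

Tax revenue = 31288/23

Pre-tax equilibrium: P* = 38, Q* = 120.5.
Tax on sellers shifts supply to Qs = -202.5 + 8.5(P − 16) = -338.5 + 8.5P.
234.5 - 3P = -338.5 + 8.5P gives buyer price Pb = 1146/23; sellers receive Ps = 1146/23 − 16 = 778/23.
New quantity: Q = 234.5 − 3(1146/23) = 3911/46.
Revenue = 16 × 3911/46 = 31288/23.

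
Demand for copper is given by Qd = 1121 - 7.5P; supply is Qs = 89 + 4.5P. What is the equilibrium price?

Set Qd = Qs: 1121 - 7.5P = 89 + 4.5P.
1032 = 12P, so P* = 86.
Q* = 1121 − 7.5(86) = 476.

P* = 86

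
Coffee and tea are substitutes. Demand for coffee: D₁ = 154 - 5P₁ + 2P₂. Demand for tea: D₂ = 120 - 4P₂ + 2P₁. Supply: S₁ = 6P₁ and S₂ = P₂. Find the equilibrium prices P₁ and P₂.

Market 1: 154 - 5P₁ + 2P₂ = 6P₁ → 11P₁ - 2P₂ = 154.
Market 2: 5P₂ - 2P₁ = 120.
Eliminating P₂: 5×(1) + 2×(2) gives 51P₁ = 1010, so P₁ = 1010/51.
Back-substitute into (2): P₂ = (120 + 2×1010/51) / 5 = 1628/51.

P₁ = 1010/51, P₂ = 1628/51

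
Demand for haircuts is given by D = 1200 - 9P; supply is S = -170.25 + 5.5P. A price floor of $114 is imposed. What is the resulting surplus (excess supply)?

Equilibrium price would be P* = 94.5, so the floor at 114 binds.
At P = 114: D = 174, S = 456.75.
Surplus = 456.75 − 174 = 282.75.

Surplus = 282.75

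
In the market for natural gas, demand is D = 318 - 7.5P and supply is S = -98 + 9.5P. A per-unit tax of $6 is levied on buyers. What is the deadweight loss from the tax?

Pre-tax equilibrium: P* = 416/17, Q* = 2286/17.
Tax on buyers shifts demand to D = 318 − 7.5(P + 6) = 273 - 7.5P.
273 - 7.5P = -98 + 9.5P gives seller price Ps = 371/17; buyers pay Pb = 371/17 + 6 = 473/17.
New quantity: Q = 318 − 7.5(473/17) = 3717/34.
DWL = ½ × 6 × (2286/17 − 3717/34) = 2565/34.

Deadweight loss = 2565/34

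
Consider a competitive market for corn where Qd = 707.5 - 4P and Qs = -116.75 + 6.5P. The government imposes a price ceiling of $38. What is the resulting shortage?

Equilibrium price would be P* = 78.5, so the ceiling at 38 binds.
At P = 38: Qd = 707.5 − 4(38) = 555.5, Qs = -116.75 + 6.5(38) = 130.25.
Shortage = 555.5 − 130.25 = 425.25.

Shortage = 425.25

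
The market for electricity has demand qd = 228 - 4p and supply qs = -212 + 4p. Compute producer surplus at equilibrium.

Equilibrium: 228 - 4p = -212 + 4p gives p* = 55, q* = 8.
Supply starts at p = 53 (where qs = 0).
PS = ½(55 − 53)(8) = 8.

Producer surplus = 8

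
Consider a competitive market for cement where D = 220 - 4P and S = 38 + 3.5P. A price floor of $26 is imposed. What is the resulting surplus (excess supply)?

Surplus = 13

Equilibrium price would be P* = 364/15, so the floor at 26 binds.
At P = 26: D = 116, S = 129.
Surplus = 129 − 116 = 13.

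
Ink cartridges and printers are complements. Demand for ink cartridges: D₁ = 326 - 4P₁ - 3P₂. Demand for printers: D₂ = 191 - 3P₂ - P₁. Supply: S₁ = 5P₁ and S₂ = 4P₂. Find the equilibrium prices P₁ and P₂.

P₁ = 1709/60, P₂ = 1393/60

Market 1: 326 - 4P₁ - 3P₂ = 5P₁ → 9P₁ + 3P₂ = 326.
Market 2: 7P₂ + P₁ = 191.
Eliminating P₂: 7×(1) − 3×(2) gives 60P₁ = 1709, so P₁ = 1709/60.
Back-substitute into (2): P₂ = (191 − 1×1709/60) / 7 = 1393/60.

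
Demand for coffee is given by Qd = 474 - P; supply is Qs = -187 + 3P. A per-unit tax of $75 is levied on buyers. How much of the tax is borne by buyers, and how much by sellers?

Pre-tax equilibrium: P* = 165.25, Q* = 308.75.
Tax on buyers shifts demand to Qd = 474 − 1(P + 75) = 399 - P.
399 - P = -187 + 3P gives seller price Ps = 146.5; buyers pay Pb = 146.5 + 75 = 221.5.
New quantity: Q = 474 − 1(221.5) = 252.5.
Buyer burden = 221.5 − 165.25 = 56.25; seller burden = 165.25 − 146.5 = 18.75.

Buyers bear $56.25, sellers bear $18.75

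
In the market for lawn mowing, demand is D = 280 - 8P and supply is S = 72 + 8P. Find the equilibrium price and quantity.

Set D = S: 280 - 8P = 72 + 8P.
208 = 16P, so P* = 13.
Q* = 280 − 8(13) = 176.

P* = 13, Q* = 176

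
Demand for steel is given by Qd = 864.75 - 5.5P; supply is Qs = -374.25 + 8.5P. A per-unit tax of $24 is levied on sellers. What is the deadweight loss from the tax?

Deadweight loss = 6732/7

Pre-tax equilibrium: P* = 88.5, Q* = 378.
Tax on sellers shifts supply to Qs = -374.25 + 8.5(P − 24) = -578.25 + 8.5P.
864.75 - 5.5P = -578.25 + 8.5P gives buyer price Pb = 1443/14; sellers receive Ps = 1443/14 − 24 = 1107/14.
New quantity: Q = 864.75 − 5.5(1443/14) = 2085/7.
DWL = ½ × 24 × (378 − 2085/7) = 6732/7.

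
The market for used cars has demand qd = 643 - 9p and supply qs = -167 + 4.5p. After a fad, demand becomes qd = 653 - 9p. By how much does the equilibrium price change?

Original equilibrium: p* = 60, q* = 103.
New equilibrium: 653 - 9p = -167 + 4.5p, so 820 = 13.5p and p' = 1640/27; q' = 653 − 9(1640/27) = 319/3.
Change in price: 1640/27 − 60 = 20/27.

Δp = 20/27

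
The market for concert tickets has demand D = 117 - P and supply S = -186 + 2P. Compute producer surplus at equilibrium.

Producer surplus = 64

Equilibrium: 117 - P = -186 + 2P gives P* = 101, Q* = 16.
Supply starts at P = 93 (where S = 0).
PS = ½(101 − 93)(16) = 64.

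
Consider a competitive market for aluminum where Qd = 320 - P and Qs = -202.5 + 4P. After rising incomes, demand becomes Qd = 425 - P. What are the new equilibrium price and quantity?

Original equilibrium: P* = 104.5, Q* = 215.5.
New equilibrium: 425 - P = -202.5 + 4P, so 627.5 = 5P and P' = 125.5; Q' = 425 − 1(125.5) = 299.5.

P' = 125.5, Q' = 299.5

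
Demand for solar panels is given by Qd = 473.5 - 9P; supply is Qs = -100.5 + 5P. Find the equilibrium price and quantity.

P* = 41, Q* = 104.5

Set Qd = Qs: 473.5 - 9P = -100.5 + 5P.
574 = 14P, so P* = 41.
Q* = 473.5 − 9(41) = 104.5.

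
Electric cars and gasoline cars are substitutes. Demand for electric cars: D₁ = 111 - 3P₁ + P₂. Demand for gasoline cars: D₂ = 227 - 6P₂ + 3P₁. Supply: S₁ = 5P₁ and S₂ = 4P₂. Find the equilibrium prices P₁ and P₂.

Market 1: 111 - 3P₁ + P₂ = 5P₁ → 8P₁ - P₂ = 111.
Market 2: 10P₂ - 3P₁ = 227.
Eliminating P₂: 10×(1) + 1×(2) gives 77P₁ = 1337, so P₁ = 191/11.
Back-substitute into (2): P₂ = (227 + 3×191/11) / 10 = 307/11.

P₁ = 191/11, P₂ = 307/11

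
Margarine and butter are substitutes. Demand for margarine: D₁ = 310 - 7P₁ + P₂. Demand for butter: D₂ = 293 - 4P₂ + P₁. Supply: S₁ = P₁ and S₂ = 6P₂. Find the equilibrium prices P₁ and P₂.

P₁ = 3393/79, P₂ = 2654/79

Market 1: 310 - 7P₁ + P₂ = P₁ → 8P₁ - P₂ = 310.
Market 2: 10P₂ - P₁ = 293.
Eliminating P₂: 10×(1) + 1×(2) gives 79P₁ = 3393, so P₁ = 3393/79.
Back-substitute into (2): P₂ = (293 + 1×3393/79) / 10 = 2654/79.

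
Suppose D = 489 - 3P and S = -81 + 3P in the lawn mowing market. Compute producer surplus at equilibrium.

Producer surplus = 6936

Equilibrium: 489 - 3P = -81 + 3P gives P* = 95, Q* = 204.
Supply starts at P = 27 (where S = 0).
PS = ½(95 − 27)(204) = 6936.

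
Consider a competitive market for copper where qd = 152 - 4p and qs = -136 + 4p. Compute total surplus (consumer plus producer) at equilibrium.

Equilibrium: 152 - 4p = -136 + 4p gives p* = 36, q* = 8.
Demand choke price: p = 38; supply starts at p = 34.
CS = ½(38 − 36)(8) = 8; PS = ½(36 − 34)(8) = 8.

Total surplus = 16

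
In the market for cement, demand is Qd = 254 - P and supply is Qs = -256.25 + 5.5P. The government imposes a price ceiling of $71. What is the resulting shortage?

Equilibrium price would be P* = 78.5, so the ceiling at 71 binds.
At P = 71: Qd = 254 − 1(71) = 183, Qs = -256.25 + 5.5(71) = 134.25.
Shortage = 183 − 134.25 = 48.75.

Shortage = 48.75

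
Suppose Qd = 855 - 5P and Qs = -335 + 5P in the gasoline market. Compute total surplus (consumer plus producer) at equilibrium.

Equilibrium: 855 - 5P = -335 + 5P gives P* = 119, Q* = 260.
Demand choke price: P = 171; supply starts at P = 67.
CS = ½(171 − 119)(260) = 6760; PS = ½(119 − 67)(260) = 6760.

Total surplus = 13520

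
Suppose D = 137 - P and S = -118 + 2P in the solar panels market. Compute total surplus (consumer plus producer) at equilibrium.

Equilibrium: 137 - P = -118 + 2P gives P* = 85, Q* = 52.
Demand choke price: P = 137; supply starts at P = 59.
CS = ½(137 − 85)(52) = 1352; PS = ½(85 − 59)(52) = 676.

Total surplus = 2028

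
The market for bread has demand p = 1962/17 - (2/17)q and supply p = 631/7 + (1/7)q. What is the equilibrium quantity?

Set the two price expressions equal: 1962/17 - (2/17)q = 631/7 + (1/7)q.
3007/119 = (31/119)q, so q* = 97.
p* = 1962/17 − (2/17)(97) = 104.

q* = 97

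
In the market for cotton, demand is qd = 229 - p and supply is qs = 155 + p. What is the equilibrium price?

Set qd = qs: 229 - p = 155 + p.
74 = 2p, so p* = 37.
q* = 229 − 1(37) = 192.

p* = 37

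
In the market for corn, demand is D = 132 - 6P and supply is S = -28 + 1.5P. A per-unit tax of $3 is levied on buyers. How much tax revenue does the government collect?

Tax revenue = 1.2

Pre-tax equilibrium: P* = 64/3, Q* = 4.
Tax on buyers shifts demand to D = 132 − 6(P + 3) = 114 - 6P.
114 - 6P = -28 + 1.5P gives seller price Ps = 284/15; buyers pay Pb = 284/15 + 3 = 329/15.
New quantity: Q = 132 − 6(329/15) = 0.4.
Revenue = 3 × 0.4 = 1.2.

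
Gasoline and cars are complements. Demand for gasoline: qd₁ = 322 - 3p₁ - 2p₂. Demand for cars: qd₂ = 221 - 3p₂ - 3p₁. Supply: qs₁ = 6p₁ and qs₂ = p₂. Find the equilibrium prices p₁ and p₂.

Market 1: 322 - 3p₁ - 2p₂ = 6p₁ → 9p₁ + 2p₂ = 322.
Market 2: 4p₂ + 3p₁ = 221.
Eliminating p₂: 4×(1) − 2×(2) gives 30p₁ = 846, so p₁ = 28.2.
Back-substitute into (2): p₂ = (221 − 3×28.2) / 4 = 34.1.

p₁ = 28.2, p₂ = 34.1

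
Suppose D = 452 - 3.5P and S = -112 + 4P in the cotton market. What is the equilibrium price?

P* = 75.2

Set D = S: 452 - 3.5P = -112 + 4P.
564 = 7.5P, so P* = 75.2.
Q* = 452 − 3.5(75.2) = 188.8.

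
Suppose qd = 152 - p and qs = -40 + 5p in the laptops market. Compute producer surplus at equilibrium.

Producer surplus = 1440

Equilibrium: 152 - p = -40 + 5p gives p* = 32, q* = 120.
Supply starts at p = 8 (where qs = 0).
PS = ½(32 − 8)(120) = 1440.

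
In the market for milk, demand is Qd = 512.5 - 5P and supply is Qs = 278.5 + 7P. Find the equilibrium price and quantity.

Set Qd = Qs: 512.5 - 5P = 278.5 + 7P.
234 = 12P, so P* = 19.5.
Q* = 512.5 − 5(19.5) = 415.

P* = 19.5, Q* = 415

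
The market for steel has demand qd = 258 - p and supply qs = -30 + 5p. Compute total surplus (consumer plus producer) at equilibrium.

Equilibrium: 258 - p = -30 + 5p gives p* = 48, q* = 210.
Demand choke price: p = 258; supply starts at p = 6.
CS = ½(258 − 48)(210) = 22050; PS = ½(48 − 6)(210) = 4410.

Total surplus = 26460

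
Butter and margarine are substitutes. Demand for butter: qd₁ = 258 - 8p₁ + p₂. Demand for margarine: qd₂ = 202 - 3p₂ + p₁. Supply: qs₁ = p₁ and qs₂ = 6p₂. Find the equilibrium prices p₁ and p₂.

p₁ = 31.55, p₂ = 25.95

Market 1: 258 - 8p₁ + p₂ = p₁ → 9p₁ - p₂ = 258.
Market 2: 9p₂ - p₁ = 202.
Eliminating p₂: 9×(1) + 1×(2) gives 80p₁ = 2524, so p₁ = 31.55.
Back-substitute into (2): p₂ = (202 + 1×31.55) / 9 = 25.95.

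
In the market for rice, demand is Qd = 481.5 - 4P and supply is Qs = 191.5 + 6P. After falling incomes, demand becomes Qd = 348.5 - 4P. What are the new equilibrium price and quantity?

Original equilibrium: P* = 29, Q* = 365.5.
New equilibrium: 348.5 - 4P = 191.5 + 6P, so 157 = 10P and P' = 15.7; Q' = 348.5 − 4(15.7) = 285.7.

P' = 15.7, Q' = 285.7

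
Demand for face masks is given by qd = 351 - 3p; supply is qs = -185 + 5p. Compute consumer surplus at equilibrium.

Consumer surplus = 3750

Equilibrium: 351 - 3p = -185 + 5p gives p* = 67, q* = 150.
Demand choke price (qd = 0): p = 117.
CS = ½(117 − 67)(150) = 3750.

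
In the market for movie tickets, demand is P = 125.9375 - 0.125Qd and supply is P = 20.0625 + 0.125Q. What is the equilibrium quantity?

Q* = 423.5

Set the two price expressions equal: 125.9375 - 0.125Q = 20.0625 + 0.125Q.
105.875 = 0.25Q, so Q* = 423.5.
P* = 125.9375 − (0.125)(423.5) = 73.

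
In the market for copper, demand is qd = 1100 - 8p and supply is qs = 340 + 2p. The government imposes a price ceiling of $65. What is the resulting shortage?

Equilibrium price would be p* = 76, so the ceiling at 65 binds.
At p = 65: qd = 1100 − 8(65) = 580, qs = 340 + 2(65) = 470.
Shortage = 580 − 470 = 110.

Shortage = 110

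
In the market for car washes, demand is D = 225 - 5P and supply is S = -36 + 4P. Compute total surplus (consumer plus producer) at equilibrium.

Total surplus = 1440

Equilibrium: 225 - 5P = -36 + 4P gives P* = 29, Q* = 80.
Demand choke price: P = 45; supply starts at P = 9.
CS = ½(45 − 29)(80) = 640; PS = ½(29 − 9)(80) = 800.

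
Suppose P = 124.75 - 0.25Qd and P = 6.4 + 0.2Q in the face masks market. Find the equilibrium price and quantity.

P* = 59, Q* = 263

Set the two price expressions equal: 124.75 - 0.25Q = 6.4 + 0.2Q.
118.35 = 0.45Q, so Q* = 263.
P* = 124.75 − (0.25)(263) = 59.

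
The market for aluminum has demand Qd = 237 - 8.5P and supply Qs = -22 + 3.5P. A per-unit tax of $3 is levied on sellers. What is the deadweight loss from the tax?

Pre-tax equilibrium: P* = 259/12, Q* = 1285/24.
Tax on sellers shifts supply to Qs = -22 + 3.5(P − 3) = -32.5 + 3.5P.
237 - 8.5P = -32.5 + 3.5P gives buyer price Pb = 539/24; sellers receive Ps = 539/24 − 3 = 467/24.
New quantity: Q = 237 − 8.5(539/24) = 2213/48.
DWL = ½ × 3 × (1285/24 − 2213/48) = 11.15625.

Deadweight loss = 11.15625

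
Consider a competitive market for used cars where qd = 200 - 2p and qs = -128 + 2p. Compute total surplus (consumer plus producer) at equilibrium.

Equilibrium: 200 - 2p = -128 + 2p gives p* = 82, q* = 36.
Demand choke price: p = 100; supply starts at p = 64.
CS = ½(100 − 82)(36) = 324; PS = ½(82 − 64)(36) = 324.

Total surplus = 648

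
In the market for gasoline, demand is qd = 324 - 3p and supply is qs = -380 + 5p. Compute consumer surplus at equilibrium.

Consumer surplus = 600

Equilibrium: 324 - 3p = -380 + 5p gives p* = 88, q* = 60.
Demand choke price (qd = 0): p = 108.
CS = ½(108 − 88)(60) = 600.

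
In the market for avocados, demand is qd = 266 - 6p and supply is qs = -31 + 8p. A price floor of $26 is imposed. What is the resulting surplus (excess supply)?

Equilibrium price would be p* = 297/14, so the floor at 26 binds.
At p = 26: qd = 110, qs = 177.
Surplus = 177 − 110 = 67.

Surplus = 67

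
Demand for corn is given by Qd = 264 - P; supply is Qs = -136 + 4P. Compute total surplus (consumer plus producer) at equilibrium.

Total surplus = 21160

Equilibrium: 264 - P = -136 + 4P gives P* = 80, Q* = 184.
Demand choke price: P = 264; supply starts at P = 34.
CS = ½(264 − 80)(184) = 16928; PS = ½(80 − 34)(184) = 4232.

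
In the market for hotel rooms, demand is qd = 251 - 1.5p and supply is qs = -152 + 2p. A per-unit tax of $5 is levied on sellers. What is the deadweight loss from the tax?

Deadweight loss = 75/7

Pre-tax equilibrium: p* = 806/7, q* = 548/7.
Tax on sellers shifts supply to qs = -152 + 2(p − 5) = -162 + 2p.
251 - 1.5p = -162 + 2p gives buyer price pb = 118; sellers receive ps = 118 − 5 = 113.
New quantity: q = 251 − 1.5(118) = 74.
DWL = ½ × 5 × (548/7 − 74) = 75/7.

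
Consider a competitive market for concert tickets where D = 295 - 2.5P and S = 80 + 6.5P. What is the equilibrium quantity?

Q* = 4235/18

Set D = S: 295 - 2.5P = 80 + 6.5P.
215 = 9P, so P* = 215/9.
Q* = 295 − 2.5(215/9) = 4235/18.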